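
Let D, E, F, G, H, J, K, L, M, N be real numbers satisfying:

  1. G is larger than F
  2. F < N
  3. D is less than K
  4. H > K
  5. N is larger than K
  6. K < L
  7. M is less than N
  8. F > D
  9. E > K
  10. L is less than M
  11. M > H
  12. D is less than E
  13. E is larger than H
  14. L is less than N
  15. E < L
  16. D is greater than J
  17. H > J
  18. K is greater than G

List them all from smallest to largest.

J < D < F < G < K < H < E < L < M < N

The consecutive links are each given: J < D; D < F; F < G; G < K; K < H; H < E; E < L; L < M; M < N.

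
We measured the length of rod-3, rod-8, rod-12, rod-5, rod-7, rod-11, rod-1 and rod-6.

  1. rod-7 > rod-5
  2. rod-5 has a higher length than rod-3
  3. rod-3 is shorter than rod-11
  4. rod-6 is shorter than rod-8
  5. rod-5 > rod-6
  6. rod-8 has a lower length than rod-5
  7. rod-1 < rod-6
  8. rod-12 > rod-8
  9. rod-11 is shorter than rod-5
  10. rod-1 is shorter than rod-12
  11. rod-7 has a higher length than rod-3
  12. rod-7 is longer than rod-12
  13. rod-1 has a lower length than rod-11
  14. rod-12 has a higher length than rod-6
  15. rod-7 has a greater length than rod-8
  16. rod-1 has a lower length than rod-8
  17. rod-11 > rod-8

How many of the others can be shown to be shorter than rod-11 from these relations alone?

4

The elements the relations force below rod-11 are rod-3, rod-1, rod-6, rod-8 — no chain reaches any other.
That is 4.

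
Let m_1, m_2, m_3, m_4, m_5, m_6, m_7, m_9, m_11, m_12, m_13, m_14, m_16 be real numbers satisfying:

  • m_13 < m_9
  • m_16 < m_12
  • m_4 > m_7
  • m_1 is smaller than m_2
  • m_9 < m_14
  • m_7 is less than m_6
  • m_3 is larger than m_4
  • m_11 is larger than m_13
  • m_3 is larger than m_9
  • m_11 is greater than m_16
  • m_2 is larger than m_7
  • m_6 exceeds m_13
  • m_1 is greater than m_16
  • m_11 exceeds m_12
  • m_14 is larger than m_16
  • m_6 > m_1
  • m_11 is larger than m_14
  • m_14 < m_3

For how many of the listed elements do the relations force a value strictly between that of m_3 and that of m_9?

1

Chaining upward from m_9 reaches: m_14, m_11.
Chaining downward from m_3 reaches: m_13, m_7, m_16, m_4, m_14.
Strictly between m_9 and m_3 are those in both lists: m_14 — 1 element.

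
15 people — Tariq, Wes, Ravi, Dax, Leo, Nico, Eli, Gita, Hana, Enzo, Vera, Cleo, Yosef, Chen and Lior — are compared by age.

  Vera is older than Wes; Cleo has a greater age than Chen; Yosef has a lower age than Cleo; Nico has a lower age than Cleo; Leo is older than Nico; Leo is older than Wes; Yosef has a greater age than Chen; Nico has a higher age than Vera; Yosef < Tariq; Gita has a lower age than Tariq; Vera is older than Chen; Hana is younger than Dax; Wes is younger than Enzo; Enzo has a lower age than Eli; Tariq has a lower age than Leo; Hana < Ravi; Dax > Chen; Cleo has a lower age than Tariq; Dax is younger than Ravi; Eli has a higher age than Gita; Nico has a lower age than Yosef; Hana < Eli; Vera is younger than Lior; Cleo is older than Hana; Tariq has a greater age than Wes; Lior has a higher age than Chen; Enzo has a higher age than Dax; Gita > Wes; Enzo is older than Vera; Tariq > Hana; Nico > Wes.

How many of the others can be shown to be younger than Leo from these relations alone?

The elements the relations force below Leo are Chen, Wes, Hana, Vera, Nico, Yosef, Cleo, Gita, Tariq — no chain reaches any other.
That is 9.

9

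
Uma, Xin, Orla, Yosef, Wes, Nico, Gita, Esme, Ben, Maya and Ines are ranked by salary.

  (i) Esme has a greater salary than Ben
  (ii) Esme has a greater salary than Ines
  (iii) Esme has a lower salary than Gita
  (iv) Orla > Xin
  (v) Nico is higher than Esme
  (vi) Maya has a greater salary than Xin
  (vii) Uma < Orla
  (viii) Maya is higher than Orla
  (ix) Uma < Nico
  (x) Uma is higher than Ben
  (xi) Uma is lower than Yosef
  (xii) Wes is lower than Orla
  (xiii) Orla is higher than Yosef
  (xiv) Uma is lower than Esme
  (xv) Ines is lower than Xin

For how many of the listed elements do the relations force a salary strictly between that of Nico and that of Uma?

The relations place Uma below Nico. An element lies strictly between them when it is forced above Uma and also forced below Nico.
Above Uma: {Esme, Yosef, Orla, Maya, Gita}. Below Nico: {Ben, Ines, Esme}.
Intersection: {Esme} — 1.

1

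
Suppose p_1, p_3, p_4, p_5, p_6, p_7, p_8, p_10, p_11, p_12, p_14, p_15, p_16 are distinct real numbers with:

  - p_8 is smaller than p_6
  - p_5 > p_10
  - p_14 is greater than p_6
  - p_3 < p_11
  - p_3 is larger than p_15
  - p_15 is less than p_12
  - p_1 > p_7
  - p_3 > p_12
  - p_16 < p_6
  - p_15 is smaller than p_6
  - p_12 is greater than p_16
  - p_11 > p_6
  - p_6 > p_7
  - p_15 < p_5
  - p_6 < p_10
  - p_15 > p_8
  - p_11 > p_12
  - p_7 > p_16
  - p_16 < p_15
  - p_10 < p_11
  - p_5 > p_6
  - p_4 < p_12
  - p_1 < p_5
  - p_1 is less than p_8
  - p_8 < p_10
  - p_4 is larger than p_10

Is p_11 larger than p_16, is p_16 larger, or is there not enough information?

Following the relations from p_16: p_16 < p_7 < p_1 < p_8 < p_6 < p_10 < p_4 < p_12 < p_3 < p_11.
So p_11 is larger.

p_11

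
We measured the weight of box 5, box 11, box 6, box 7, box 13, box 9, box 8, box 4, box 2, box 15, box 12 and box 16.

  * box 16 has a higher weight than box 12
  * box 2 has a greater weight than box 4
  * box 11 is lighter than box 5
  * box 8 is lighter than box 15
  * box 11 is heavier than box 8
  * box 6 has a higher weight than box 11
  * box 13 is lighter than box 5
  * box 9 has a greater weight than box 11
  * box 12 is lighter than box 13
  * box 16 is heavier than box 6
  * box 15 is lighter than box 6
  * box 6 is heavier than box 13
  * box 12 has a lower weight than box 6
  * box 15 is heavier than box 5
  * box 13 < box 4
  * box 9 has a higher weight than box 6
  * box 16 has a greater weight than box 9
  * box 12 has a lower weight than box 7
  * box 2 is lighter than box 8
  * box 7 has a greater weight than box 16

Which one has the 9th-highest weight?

box 2

The consecutive relations fix a unique order: box 12 < box 13 < box 4 < box 2 < box 8 < box 11 < box 5 < box 15 < box 6 < box 9 < box 16 < box 7.
The 9th largest is box 2.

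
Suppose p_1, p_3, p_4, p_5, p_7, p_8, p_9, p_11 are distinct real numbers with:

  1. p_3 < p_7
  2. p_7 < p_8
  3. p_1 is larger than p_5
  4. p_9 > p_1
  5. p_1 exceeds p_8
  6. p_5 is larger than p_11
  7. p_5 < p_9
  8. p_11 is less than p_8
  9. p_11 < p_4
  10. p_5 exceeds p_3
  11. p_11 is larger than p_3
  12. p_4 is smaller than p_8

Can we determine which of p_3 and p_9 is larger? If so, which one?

p_9

p_3 < p_11 and p_11 < p_4 give p_3 < p_4.
With p_4 < p_8: p_3 < p_11 < p_4 < p_8.
With p_8 < p_1: p_3 < p_11 < p_4 < p_8 < p_1.
With p_1 < p_9: p_3 < p_11 < p_4 < p_8 < p_1 < p_9.
So p_9 is larger.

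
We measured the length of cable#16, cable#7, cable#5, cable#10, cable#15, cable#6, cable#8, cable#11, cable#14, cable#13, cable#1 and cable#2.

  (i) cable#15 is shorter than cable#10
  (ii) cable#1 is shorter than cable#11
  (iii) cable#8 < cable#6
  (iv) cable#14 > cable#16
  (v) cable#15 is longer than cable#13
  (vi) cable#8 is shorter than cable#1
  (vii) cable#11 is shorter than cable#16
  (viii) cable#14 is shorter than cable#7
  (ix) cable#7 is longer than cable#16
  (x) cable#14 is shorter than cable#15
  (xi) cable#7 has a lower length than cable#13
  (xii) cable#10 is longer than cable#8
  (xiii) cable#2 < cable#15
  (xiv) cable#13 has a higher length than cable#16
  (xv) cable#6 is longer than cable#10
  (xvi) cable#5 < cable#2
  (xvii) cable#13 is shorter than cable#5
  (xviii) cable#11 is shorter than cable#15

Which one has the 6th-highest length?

Piecing the relations together gives one ordering: cable#8 < cable#1 < cable#11 < cable#16 < cable#14 < cable#7 < cable#13 < cable#5 < cable#2 < cable#15 < cable#10 < cable#6.
Counting 6 from the largest end gives cable#13.

cable#13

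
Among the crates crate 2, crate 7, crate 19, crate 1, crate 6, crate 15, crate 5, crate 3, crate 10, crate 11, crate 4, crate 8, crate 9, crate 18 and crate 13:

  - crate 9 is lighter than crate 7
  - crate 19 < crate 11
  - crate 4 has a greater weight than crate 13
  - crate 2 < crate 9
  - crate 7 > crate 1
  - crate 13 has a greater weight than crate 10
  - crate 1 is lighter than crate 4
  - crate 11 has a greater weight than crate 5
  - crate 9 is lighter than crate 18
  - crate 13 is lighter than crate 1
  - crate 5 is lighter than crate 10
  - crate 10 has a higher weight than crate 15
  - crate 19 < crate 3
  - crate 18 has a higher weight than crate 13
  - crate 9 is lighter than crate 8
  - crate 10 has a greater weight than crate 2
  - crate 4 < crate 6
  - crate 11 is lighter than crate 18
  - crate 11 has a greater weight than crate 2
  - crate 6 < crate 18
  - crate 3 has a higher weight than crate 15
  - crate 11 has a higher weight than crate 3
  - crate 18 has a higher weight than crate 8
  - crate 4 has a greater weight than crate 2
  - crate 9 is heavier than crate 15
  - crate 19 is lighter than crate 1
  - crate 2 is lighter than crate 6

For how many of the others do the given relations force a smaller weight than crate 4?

From crate 4 the given relations immediately reach crate 2, crate 13, crate 1.
From those, crate 19, crate 10 — 5 in total.
From those, crate 5, crate 15 — 7 in total.
Nothing else is reachable below crate 4; 7 in all.

7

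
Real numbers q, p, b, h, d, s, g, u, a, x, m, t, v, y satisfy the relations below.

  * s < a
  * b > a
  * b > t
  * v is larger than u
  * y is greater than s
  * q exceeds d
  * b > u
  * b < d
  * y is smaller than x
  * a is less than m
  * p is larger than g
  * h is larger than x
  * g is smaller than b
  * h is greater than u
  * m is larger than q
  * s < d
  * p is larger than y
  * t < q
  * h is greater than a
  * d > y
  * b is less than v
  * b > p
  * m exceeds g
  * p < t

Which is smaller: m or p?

Chaining the given relations: p < t < b < d < q < m.
So p < m; p is the smaller of the two.

p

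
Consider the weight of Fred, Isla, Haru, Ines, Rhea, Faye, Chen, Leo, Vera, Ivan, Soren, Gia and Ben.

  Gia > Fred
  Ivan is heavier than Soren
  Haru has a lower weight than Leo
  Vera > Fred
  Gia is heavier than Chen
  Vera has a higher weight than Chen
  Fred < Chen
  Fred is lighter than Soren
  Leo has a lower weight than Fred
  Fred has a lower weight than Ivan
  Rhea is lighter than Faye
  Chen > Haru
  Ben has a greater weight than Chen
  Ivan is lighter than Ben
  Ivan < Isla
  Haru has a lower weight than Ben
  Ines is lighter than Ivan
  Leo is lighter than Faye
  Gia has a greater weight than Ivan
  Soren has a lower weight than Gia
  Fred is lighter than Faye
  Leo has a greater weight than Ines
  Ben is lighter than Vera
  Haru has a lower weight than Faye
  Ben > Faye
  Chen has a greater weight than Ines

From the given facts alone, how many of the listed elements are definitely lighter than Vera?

The elements the relations force below Vera are Haru, Ines, Leo, Rhea, Fred, Soren, Chen, Ivan, Faye, Ben — no chain reaches any other.
That is 10.

10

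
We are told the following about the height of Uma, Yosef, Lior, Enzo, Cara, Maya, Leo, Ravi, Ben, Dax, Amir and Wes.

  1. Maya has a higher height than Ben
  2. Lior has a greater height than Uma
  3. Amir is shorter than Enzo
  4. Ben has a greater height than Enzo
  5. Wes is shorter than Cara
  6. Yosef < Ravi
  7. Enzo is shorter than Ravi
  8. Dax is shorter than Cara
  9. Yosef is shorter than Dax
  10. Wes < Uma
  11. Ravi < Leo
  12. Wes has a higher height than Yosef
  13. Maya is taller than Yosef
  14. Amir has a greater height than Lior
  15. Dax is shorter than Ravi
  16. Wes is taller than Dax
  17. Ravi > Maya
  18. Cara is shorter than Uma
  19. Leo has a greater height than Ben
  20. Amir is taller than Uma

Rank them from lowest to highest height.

Each adjacent pair is fixed by a given relation: Yosef < Dax; Dax < Wes; Wes < Cara; Cara < Uma; Uma < Lior; Lior < Amir; Amir < Enzo; Enzo < Ben; Ben < Maya; Maya < Ravi; Ravi < Leo. Chaining them end to end gives the full order.

Yosef < Dax < Wes < Cara < Uma < Lior < Amir < Enzo < Ben < Maya < Ravi < Leo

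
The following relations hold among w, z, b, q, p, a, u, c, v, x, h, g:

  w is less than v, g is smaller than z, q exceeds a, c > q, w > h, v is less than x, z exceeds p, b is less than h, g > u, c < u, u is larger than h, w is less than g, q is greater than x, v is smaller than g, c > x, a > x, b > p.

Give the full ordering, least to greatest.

Each adjacent pair is fixed by a given relation: p < b; b < h; h < w; w < v; v < x; x < a; a < q; q < c; c < u; u < g; g < z. Chaining them end to end gives the full order.

p < b < h < w < v < x < a < q < c < u < g < z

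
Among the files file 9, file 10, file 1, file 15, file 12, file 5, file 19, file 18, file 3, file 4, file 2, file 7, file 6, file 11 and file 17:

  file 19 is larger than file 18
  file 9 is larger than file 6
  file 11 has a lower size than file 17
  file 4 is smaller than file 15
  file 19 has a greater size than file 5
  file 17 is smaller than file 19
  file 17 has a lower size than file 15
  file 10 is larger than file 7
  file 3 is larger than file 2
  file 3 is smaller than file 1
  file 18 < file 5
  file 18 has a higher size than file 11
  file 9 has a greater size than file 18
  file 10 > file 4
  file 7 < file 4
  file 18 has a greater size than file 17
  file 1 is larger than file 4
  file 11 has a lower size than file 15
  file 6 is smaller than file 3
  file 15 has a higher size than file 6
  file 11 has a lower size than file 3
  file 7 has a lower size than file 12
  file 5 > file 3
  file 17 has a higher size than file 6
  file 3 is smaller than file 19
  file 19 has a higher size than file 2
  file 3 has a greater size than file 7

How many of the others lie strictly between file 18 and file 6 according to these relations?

Chaining upward from file 6 reaches: file 3, file 17, file 1, file 5, file 15, file 9, file 19.
Chaining downward from file 18 reaches: file 11, file 17.
Strictly between file 6 and file 18 are those in both lists: file 17 — 1 element.

1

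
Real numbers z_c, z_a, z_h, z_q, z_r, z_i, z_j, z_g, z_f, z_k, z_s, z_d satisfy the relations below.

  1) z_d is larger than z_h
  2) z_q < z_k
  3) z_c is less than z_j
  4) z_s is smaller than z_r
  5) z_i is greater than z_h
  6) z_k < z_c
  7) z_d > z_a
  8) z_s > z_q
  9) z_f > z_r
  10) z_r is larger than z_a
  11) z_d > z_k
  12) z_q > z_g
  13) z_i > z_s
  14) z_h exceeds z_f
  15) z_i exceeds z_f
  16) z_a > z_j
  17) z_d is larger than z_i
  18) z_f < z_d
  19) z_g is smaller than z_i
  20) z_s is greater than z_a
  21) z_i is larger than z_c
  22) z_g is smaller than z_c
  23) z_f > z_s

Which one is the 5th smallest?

z_j

Piecing the relations together gives one ordering: z_g < z_q < z_k < z_c < z_j < z_a < z_s < z_r < z_f < z_h < z_i < z_d.
Counting 5 from the smallest end gives z_j.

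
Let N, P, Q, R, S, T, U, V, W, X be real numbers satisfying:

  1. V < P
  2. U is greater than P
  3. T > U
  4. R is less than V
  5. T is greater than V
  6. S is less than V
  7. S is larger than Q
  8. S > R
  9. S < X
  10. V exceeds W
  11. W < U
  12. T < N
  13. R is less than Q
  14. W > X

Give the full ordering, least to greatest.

R < Q < S < X < W < V < P < U < T < N

The consecutive links are each given: R < Q; Q < S; S < X; X < W; W < V; V < P; P < U; U < T; T < N.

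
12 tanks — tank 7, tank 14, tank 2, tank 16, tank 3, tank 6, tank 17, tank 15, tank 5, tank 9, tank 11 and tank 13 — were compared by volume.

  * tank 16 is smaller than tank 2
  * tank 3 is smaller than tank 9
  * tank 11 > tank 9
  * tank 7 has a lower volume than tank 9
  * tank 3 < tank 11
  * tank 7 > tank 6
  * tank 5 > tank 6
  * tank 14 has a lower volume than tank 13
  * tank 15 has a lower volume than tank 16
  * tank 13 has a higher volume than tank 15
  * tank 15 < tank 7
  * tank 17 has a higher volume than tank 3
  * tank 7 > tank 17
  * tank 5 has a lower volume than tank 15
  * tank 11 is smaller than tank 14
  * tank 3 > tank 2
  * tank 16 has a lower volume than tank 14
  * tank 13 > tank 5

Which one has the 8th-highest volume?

tank 2

Piecing the relations together gives one ordering: tank 6 < tank 5 < tank 15 < tank 16 < tank 2 < tank 3 < tank 17 < tank 7 < tank 9 < tank 11 < tank 14 < tank 13.
The 8th largest is tank 2.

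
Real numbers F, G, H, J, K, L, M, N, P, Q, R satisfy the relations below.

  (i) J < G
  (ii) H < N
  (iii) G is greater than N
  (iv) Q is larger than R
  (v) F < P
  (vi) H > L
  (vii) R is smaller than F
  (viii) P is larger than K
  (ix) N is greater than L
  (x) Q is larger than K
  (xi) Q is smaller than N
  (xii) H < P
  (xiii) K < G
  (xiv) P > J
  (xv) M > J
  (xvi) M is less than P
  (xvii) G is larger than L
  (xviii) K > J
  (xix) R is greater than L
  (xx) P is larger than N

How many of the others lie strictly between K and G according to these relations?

2

Chaining upward from K reaches: Q, N, P.
Chaining downward from G reaches: L, J, R, Q, H, N.
Strictly between K and G are those in both lists: Q, N — 2 elements.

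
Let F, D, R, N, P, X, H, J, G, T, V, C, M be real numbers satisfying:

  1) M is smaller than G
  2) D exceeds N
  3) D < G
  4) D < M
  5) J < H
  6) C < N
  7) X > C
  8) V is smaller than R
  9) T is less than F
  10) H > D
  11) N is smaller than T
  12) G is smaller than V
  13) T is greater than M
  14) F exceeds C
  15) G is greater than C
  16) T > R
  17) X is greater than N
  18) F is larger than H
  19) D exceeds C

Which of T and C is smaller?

C < N and N < D give C < D.
Then D < M extends the chain to M.
With M < G: C < N < D < M < G.
With G < V: C < N < D < M < G < V.
Then V < R extends the chain to R.
With R < T: C < N < D < M < G < V < R < T.
So C < T; C is the smaller of the two.

C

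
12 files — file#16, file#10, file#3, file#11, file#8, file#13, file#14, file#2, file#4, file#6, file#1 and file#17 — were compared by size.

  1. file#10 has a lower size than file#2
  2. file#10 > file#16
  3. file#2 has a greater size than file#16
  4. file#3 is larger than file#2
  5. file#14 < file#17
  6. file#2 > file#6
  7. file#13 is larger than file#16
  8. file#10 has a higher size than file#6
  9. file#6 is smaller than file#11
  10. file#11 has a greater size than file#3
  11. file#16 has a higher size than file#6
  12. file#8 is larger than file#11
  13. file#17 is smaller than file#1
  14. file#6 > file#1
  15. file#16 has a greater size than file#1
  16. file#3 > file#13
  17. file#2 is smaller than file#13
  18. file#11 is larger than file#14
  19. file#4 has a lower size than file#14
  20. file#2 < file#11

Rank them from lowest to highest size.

The consecutive links are each given: file#4 < file#14; file#14 < file#17; file#17 < file#1; file#1 < file#6; file#6 < file#16; file#16 < file#10; file#10 < file#2; file#2 < file#13; file#13 < file#3; file#3 < file#11; file#11 < file#8.

file#4 < file#14 < file#17 < file#1 < file#6 < file#16 < file#10 < file#2 < file#13 < file#3 < file#11 < file#8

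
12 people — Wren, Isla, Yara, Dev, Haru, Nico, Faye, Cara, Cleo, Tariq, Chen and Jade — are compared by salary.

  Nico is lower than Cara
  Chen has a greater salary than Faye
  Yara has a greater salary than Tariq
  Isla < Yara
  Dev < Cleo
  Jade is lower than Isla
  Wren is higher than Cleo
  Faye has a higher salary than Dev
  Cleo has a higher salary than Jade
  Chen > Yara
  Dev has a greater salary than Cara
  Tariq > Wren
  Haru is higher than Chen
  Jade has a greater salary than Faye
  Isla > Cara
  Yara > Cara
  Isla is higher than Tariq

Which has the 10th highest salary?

Dev

Piecing the relations together gives one ordering: Nico < Cara < Dev < Faye < Jade < Cleo < Wren < Tariq < Isla < Yara < Chen < Haru.
The 10th largest is Dev.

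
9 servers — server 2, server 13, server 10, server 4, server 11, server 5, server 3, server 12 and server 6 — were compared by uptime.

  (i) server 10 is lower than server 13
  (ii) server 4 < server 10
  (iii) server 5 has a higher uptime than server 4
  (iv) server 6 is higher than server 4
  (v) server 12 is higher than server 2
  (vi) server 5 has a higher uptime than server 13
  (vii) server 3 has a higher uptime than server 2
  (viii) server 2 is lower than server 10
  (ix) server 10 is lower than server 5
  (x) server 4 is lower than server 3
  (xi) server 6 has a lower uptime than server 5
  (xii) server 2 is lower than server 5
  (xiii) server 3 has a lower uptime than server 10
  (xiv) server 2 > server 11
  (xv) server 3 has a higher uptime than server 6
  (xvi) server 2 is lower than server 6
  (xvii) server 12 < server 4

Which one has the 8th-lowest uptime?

Piecing the relations together gives one ordering: server 11 < server 2 < server 12 < server 4 < server 6 < server 3 < server 10 < server 13 < server 5.
Counting 8 from the smallest end gives server 13.

server 13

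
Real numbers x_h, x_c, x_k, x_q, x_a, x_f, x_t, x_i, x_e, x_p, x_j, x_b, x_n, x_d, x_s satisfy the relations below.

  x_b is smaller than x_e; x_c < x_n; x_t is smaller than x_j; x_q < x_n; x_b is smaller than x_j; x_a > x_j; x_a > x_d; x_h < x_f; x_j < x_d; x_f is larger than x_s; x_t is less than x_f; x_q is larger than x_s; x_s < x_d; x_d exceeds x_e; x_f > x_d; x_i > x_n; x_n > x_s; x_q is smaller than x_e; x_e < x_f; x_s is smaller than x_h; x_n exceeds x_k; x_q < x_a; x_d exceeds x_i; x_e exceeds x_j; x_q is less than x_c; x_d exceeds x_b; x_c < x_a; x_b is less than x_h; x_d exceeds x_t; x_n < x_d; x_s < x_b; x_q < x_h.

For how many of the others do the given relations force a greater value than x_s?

Directly above x_s: x_q, x_b, x_n, x_h, x_d, x_f.
One step further: x_j, x_e, x_c, x_i, x_a (11 so far).
Nothing else is reachable above x_s; 11 in all.

11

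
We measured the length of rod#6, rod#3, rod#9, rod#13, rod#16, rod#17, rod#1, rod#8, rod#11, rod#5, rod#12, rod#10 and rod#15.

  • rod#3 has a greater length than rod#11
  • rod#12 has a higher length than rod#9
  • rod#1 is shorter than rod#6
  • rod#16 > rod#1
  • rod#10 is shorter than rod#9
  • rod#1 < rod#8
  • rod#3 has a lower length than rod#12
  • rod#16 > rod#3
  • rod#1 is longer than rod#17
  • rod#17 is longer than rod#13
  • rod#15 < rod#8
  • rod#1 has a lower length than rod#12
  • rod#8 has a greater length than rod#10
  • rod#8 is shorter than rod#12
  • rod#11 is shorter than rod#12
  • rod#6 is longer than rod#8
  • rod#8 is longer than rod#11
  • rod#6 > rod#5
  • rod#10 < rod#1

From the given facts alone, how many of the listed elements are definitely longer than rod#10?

6

From rod#10 the given relations immediately reach rod#1, rod#9, rod#8.
From those, rod#12, rod#16, rod#6 — 6 in total.
No other element is forced above rod#10 by the given relations, so the count is 6.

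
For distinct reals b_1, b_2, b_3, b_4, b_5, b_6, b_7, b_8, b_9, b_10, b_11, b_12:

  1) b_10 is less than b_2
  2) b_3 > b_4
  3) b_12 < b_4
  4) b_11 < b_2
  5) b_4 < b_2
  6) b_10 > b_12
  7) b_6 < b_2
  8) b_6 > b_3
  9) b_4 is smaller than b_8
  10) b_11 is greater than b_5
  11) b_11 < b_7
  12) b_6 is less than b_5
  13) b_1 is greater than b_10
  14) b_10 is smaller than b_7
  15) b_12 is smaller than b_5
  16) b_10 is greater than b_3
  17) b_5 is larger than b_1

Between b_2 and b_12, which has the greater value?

b_2

b_12 < b_4 and b_4 < b_3 give b_12 < b_3.
Then b_3 < b_10 extends the chain to b_10.
With b_10 < b_1: b_12 < b_4 < b_3 < b_10 < b_1.
With b_1 < b_5: b_12 < b_4 < b_3 < b_10 < b_1 < b_5.
Then b_5 < b_11 extends the chain to b_11.
With b_11 < b_2: b_12 < b_4 < b_3 < b_10 < b_1 < b_5 < b_11 < b_2.
So b_12 < b_2; b_2 is the larger of the two.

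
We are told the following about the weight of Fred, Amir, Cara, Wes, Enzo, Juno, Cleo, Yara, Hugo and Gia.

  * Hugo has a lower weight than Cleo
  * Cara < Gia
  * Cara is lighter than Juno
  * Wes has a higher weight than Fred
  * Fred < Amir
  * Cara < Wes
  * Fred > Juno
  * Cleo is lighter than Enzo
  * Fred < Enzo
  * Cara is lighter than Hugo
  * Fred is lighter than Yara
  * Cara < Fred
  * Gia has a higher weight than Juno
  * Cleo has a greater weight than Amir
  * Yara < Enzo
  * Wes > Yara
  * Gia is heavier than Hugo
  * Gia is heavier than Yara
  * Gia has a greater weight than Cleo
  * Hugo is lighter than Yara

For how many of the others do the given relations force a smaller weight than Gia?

Directly below Gia: Cara, Juno, Hugo, Cleo, Yara.
One step further: Fred, Amir (7 so far).
Nothing else is reachable below Gia; 7 in all.

7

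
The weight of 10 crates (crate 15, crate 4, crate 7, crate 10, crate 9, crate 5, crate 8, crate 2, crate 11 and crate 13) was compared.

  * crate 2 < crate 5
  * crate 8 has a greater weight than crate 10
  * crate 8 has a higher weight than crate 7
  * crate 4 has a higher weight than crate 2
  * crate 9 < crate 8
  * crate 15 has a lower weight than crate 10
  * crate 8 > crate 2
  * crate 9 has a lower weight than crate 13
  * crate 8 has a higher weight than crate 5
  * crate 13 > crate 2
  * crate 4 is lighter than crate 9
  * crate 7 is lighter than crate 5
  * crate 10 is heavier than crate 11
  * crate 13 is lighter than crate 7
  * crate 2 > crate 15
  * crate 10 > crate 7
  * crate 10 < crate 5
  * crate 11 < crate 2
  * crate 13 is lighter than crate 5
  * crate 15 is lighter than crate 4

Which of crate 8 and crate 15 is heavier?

crate 8

The relevant relations are crate 15 < crate 2; crate 2 < crate 4; crate 4 < crate 9; crate 9 < crate 13; crate 13 < crate 7; crate 7 < crate 10; crate 10 < crate 5; crate 5 < crate 8.
Chaining these gives crate 15 < crate 2 < crate 4 < crate 9 < crate 13 < crate 7 < crate 10 < crate 5 < crate 8.
So crate 15 < crate 8; crate 8 is the heavier of the two.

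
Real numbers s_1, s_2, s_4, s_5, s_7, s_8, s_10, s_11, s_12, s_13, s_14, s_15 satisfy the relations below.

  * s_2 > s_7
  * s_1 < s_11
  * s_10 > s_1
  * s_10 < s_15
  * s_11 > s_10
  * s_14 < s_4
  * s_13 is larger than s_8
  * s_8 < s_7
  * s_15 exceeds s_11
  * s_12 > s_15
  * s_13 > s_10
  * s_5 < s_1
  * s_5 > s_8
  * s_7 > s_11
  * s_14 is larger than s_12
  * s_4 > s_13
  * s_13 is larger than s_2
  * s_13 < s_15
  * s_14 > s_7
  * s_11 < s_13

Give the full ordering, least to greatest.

s_8 < s_5 < s_1 < s_10 < s_11 < s_7 < s_2 < s_13 < s_15 < s_12 < s_14 < s_4

The consecutive links are each given: s_8 < s_5; s_5 < s_1; s_1 < s_10; s_10 < s_11; s_11 < s_7; s_7 < s_2; s_2 < s_13; s_13 < s_15; s_15 < s_12; s_12 < s_14; s_14 < s_4.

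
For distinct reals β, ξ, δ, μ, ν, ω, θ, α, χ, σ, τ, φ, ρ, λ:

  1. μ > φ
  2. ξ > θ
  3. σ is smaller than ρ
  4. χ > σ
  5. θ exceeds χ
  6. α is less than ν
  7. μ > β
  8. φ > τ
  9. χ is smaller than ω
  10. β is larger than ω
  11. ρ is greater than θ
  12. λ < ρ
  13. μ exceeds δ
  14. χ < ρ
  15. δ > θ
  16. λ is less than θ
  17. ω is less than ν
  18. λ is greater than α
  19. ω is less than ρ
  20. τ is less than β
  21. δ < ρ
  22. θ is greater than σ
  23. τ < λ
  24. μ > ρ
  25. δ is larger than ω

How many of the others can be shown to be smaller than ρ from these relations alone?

8

Directly below ρ: σ, χ, ω, λ, θ, δ.
One step further: α, τ (8 so far).
No other element is forced below ρ by the given relations, so the count is 8.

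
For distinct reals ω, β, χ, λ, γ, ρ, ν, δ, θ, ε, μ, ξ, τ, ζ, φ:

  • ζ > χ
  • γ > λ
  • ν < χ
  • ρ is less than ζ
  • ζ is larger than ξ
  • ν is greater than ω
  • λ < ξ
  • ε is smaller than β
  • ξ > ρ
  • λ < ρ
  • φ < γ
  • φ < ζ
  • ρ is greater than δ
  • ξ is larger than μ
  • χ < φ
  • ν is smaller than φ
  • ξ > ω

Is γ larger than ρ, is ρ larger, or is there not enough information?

undetermined

Following every chain through ρ: above ρ we get ξ, ζ; below ρ we get δ, λ.
γ is not reached, and no chain runs the other way from γ to ρ.
So the given relations leave the order of ρ and γ undetermined.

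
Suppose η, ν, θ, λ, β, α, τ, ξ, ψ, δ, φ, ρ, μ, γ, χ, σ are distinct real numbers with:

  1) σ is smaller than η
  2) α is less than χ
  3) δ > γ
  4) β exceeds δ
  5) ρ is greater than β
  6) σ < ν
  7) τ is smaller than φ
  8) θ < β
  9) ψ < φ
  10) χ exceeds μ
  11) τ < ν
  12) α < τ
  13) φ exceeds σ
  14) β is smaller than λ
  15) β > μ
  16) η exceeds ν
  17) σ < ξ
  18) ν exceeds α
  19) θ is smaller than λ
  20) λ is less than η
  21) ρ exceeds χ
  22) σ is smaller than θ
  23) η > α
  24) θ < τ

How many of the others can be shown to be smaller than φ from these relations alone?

From φ the given relations immediately reach σ, ψ, τ.
From those, θ, α — 5 in total.
No other element is forced below φ by the given relations, so the count is 5.

5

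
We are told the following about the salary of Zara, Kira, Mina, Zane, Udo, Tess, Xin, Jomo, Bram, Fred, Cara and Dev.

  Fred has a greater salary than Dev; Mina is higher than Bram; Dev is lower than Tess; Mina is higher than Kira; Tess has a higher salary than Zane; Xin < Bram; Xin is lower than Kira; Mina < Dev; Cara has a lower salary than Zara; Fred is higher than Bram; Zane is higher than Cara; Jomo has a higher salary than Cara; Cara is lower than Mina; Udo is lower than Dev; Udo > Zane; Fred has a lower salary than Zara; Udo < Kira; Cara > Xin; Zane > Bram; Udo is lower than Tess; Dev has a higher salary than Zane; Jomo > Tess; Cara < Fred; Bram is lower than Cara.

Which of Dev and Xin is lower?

The relevant relations are Xin < Bram; Bram < Cara; Cara < Zane; Zane < Udo; Udo < Kira; Kira < Mina; Mina < Dev.
Together: Xin < Bram < Cara < Zane < Udo < Kira < Mina < Dev.
So Xin < Dev; Xin is the lower of the two.

Xin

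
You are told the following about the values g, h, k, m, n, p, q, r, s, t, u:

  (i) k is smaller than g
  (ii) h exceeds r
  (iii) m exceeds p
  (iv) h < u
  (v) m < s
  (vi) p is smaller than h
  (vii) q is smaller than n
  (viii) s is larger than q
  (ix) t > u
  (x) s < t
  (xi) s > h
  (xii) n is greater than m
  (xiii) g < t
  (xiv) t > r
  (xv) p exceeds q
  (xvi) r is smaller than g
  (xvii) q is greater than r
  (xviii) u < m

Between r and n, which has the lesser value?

r

r < q and q < p give r < p.
With p < h: r < q < p < h.
Then h < u extends the chain to u.
Then u < m extends the chain to m.
Then m < n extends the chain to n.
So r < n; r is the smaller of the two.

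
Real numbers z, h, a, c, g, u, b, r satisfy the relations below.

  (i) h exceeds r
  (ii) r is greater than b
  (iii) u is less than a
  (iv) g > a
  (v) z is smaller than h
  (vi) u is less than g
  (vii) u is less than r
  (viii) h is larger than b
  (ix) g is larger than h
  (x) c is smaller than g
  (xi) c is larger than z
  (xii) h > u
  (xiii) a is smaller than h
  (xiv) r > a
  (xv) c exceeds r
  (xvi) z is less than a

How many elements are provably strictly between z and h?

The relations place z below h. An element lies strictly between them when it is forced above z and also forced below h.
Above z: {a, r, c, g}. Below h: {u, a, b, r}.
Intersection: {a, r} — 2.

2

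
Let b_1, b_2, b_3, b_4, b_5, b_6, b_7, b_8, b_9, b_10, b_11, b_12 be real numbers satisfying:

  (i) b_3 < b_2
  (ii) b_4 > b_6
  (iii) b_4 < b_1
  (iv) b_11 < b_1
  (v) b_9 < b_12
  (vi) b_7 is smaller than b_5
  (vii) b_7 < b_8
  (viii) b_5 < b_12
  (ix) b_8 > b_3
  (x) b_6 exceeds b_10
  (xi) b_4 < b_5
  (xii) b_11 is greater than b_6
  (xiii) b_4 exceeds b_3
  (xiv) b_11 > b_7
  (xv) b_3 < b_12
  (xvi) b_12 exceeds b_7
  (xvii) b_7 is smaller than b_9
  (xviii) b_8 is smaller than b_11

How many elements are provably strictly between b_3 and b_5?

1

The relations place b_3 below b_5. An element lies strictly between them when it is forced above b_3 and also forced below b_5.
Above b_3: {b_2, b_8, b_4, b_11, b_1, b_12}. Below b_5: {b_7, b_10, b_6, b_4}.
Intersection: {b_4} — 1.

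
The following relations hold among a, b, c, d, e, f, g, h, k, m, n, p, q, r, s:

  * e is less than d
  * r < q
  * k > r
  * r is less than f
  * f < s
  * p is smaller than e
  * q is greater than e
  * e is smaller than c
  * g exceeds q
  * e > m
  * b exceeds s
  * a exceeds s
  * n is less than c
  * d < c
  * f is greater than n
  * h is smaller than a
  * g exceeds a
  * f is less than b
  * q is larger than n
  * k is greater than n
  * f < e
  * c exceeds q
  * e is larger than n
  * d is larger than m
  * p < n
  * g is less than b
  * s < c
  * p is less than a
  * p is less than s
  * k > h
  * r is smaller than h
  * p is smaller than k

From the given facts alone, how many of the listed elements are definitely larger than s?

4

The elements the relations force above s are a, g, c, b — no chain reaches any other.
That is 4.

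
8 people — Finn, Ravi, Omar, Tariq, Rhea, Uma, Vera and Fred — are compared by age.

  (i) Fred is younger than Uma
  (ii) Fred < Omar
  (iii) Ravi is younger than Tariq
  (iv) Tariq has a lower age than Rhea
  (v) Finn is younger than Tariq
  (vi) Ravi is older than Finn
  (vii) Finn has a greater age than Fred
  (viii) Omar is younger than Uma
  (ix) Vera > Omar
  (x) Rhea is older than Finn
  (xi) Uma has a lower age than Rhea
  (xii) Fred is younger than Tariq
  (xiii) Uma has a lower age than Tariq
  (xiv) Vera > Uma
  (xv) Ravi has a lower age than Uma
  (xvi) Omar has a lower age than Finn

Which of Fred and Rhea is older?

Rhea

The relevant relations are Fred < Omar; Omar < Finn; Finn < Ravi; Ravi < Uma; Uma < Tariq; Tariq < Rhea.
Chaining these gives Fred < Omar < Finn < Ravi < Uma < Tariq < Rhea.
So Fred < Rhea; Rhea is the older of the two.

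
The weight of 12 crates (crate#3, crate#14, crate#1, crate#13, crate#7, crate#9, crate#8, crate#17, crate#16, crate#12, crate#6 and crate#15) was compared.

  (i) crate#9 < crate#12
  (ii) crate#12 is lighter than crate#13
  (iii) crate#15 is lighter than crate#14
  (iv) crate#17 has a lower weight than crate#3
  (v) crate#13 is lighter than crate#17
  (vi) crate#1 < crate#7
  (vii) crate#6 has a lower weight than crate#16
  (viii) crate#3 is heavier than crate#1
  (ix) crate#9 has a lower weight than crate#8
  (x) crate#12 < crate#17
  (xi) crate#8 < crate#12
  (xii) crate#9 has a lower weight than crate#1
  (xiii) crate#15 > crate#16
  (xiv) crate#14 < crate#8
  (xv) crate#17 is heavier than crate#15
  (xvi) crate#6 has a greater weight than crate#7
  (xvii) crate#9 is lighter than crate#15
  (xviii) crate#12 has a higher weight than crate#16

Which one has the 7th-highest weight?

crate#15

Piecing the relations together gives one ordering: crate#9 < crate#1 < crate#7 < crate#6 < crate#16 < crate#15 < crate#14 < crate#8 < crate#12 < crate#13 < crate#17 < crate#3.
The 7th largest is crate#15.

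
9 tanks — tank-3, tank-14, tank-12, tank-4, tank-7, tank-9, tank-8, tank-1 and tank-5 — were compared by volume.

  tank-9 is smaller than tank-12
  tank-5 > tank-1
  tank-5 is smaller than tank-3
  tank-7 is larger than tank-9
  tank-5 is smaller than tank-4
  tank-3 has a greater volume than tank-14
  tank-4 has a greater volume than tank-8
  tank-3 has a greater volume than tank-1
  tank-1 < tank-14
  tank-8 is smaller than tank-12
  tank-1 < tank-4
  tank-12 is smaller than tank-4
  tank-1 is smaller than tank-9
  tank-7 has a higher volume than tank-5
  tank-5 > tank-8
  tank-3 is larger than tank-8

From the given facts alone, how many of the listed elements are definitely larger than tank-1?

7

The elements the relations force above tank-1 are tank-9, tank-5, tank-7, tank-14, tank-12, tank-4, tank-3 — no chain reaches any other.
That is 7.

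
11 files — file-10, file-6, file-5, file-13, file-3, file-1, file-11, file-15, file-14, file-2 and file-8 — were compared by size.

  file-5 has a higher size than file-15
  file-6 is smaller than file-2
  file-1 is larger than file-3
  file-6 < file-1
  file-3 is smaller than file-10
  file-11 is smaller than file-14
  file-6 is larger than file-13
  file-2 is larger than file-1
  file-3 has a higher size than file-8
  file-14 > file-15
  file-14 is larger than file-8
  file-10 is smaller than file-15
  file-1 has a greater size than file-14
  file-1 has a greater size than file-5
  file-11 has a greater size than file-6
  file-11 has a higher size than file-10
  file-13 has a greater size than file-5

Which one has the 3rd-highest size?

file-14

The consecutive relations fix a unique order: file-8 < file-3 < file-10 < file-15 < file-5 < file-13 < file-6 < file-11 < file-14 < file-1 < file-2.
Counting 3 from the largest end gives file-14.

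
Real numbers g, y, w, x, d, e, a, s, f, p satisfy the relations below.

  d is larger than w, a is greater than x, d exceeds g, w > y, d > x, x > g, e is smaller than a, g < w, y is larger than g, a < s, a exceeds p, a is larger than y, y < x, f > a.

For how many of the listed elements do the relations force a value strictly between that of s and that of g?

Chaining upward from g reaches: y, x, a, f, w, d.
Chaining downward from s reaches: y, e, p, x, a.
Strictly between g and s are those in both lists: y, x, a — 3 elements.

3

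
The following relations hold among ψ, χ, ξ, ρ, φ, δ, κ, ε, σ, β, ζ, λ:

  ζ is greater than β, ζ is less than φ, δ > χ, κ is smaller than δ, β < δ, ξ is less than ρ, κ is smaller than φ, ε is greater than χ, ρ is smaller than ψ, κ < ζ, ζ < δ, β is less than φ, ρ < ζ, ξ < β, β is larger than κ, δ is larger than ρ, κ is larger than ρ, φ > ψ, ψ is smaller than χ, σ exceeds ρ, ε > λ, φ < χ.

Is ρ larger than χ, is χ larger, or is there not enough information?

χ

Following the relations from ρ: ρ < κ < β < ζ < φ < χ.
So χ is larger.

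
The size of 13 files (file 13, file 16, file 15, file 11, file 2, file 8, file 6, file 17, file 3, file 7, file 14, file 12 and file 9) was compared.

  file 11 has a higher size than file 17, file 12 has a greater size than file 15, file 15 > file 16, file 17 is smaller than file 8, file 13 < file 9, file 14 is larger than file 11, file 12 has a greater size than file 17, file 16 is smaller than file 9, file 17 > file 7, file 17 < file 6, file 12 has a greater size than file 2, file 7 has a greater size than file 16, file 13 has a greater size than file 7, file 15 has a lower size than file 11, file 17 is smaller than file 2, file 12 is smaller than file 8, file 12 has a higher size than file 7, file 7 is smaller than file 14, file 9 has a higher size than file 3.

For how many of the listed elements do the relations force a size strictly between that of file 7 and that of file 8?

3

Chaining upward from file 7 reaches: file 17, file 2, file 11, file 14, file 13, file 12, file 6, file 9.
Chaining downward from file 8 reaches: file 16, file 15, file 17, file 2, file 12.
Strictly between file 7 and file 8 are those in both lists: file 17, file 2, file 12 — 3 elements.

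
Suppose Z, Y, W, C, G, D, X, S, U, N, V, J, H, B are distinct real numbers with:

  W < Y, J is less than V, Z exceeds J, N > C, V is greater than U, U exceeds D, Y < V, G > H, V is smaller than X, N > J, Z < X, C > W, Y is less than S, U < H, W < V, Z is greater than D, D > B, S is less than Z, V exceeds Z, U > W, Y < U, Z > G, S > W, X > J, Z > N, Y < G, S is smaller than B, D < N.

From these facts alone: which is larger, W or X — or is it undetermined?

X

W < Y and Y < S give W < S.
With S < B: W < Y < S < B.
With B < D: W < Y < S < B < D.
With D < U: W < Y < S < B < D < U.
With U < H: W < Y < S < B < D < U < H.
Then H < G extends the chain to G.
With G < Z: W < Y < S < B < D < U < H < G < Z.
Then Z < V extends the chain to V.
Then V < X extends the chain to X.
So X is larger.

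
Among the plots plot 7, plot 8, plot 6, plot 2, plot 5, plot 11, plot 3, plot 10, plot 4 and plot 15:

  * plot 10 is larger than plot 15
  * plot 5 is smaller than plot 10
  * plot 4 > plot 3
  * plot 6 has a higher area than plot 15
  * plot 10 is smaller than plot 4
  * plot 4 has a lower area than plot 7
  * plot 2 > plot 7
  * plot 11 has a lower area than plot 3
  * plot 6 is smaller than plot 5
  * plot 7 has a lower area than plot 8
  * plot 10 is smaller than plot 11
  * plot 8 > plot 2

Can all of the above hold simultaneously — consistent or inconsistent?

Every relation is compatible with plot 15 < plot 6 < plot 5 < plot 10 < plot 11 < plot 3 < plot 4 < plot 7 < plot 2 < plot 8; the set is consistent.

consistent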